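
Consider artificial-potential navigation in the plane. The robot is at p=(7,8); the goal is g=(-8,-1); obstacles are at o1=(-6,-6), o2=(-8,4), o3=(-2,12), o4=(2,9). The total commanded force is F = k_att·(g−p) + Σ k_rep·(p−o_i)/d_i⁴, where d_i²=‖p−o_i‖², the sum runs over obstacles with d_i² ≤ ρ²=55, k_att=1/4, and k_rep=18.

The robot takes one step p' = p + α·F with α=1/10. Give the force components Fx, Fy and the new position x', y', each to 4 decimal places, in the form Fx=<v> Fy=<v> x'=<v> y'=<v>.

Fx=-3.6169 Fy=-2.2766 x'=6.6383 y'=7.7723

F_att = 1/4·(g−p) = 1/4·(-15,-9) = (-3.7500,-2.2500)
o1: d²=365 > ρ²=55 → inactive
o2: d²=241 > ρ²=55 → inactive
o3: d²=97 > ρ²=55 → inactive
o4: d²=26 ≤ ρ²=55; F_rep = 18·(5,-1)/26² = (0.1331,-0.0266)
F = F_att + ΣF_rep = (-3.6169,-2.2766)
p' = p + 1/10·F = (6.6383,7.7723)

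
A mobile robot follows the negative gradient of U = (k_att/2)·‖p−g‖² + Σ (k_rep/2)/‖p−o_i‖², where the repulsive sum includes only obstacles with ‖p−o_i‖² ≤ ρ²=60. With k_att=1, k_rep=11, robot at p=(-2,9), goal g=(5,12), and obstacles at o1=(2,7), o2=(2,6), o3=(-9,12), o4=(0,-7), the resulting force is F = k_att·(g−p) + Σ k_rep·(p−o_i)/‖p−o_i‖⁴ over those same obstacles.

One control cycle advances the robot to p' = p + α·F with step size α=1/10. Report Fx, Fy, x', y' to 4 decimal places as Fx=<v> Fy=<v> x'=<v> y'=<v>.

F_att = 1·(g−p) = 1·(7,3) = (7.0000,3.0000)
o1: d²=20 ≤ ρ²=60; F_rep = 11·(-4,2)/20² = (-0.1100,0.0550)
o2: d²=25 ≤ ρ²=60; F_rep = 11·(-4,3)/25² = (-0.0704,0.0528)
o3: d²=58 ≤ ρ²=60; F_rep = 11·(7,-3)/58² = (0.0229,-0.0098)
o4: d²=260 > ρ²=60 → inactive
F = F_att + ΣF_rep = (6.8425,3.0980)
p' = p + 1/10·F = (-1.3158,9.3098)

Fx=6.8425 Fy=3.0980 x'=-1.3158 y'=9.3098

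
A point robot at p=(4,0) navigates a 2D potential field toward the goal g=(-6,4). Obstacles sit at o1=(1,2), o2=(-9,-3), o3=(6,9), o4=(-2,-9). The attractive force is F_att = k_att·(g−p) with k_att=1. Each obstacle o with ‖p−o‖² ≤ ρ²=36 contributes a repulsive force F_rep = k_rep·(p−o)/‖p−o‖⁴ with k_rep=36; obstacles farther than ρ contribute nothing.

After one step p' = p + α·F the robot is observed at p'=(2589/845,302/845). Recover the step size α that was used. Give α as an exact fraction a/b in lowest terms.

F_att = 1·(g−p) = 1·(-10,4) = (-10.0000,4.0000)
o1: d²=13 ≤ ρ²=36; F_rep = 36·(3,-2)/13² = (0.6391,-0.4260)
o2: d²=178 > ρ²=36 → inactive
o3: d²=85 > ρ²=36 → inactive
o4: d²=117 > ρ²=36 → inactive
F = F_att + ΣF_rep = (-9.3609,3.5740)
Δp = p'−p = (-0.9361,0.3574); α = Δx/Fx = (-791/845) / (-1582/169) = 1/10
check: Δy/Fy = (302/845) / (604/169) = 1/10 ✓

α = 1/10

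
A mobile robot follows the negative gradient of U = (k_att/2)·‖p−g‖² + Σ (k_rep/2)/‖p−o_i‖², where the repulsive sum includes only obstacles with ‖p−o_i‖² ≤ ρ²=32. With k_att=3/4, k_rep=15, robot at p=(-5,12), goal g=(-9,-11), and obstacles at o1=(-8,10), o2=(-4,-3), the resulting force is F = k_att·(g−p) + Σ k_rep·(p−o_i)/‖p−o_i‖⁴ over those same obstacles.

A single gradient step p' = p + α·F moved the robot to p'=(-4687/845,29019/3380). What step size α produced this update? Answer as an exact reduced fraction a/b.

α = 1/5

F_att = 3/4·(g−p) = 3/4·(-4,-23) = (-3.0000,-17.2500)
o1: d²=13 ≤ ρ²=32; F_rep = 15·(3,2)/13² = (0.2663,0.1775)
o2: d²=226 > ρ²=32 → inactive
F = F_att + ΣF_rep = (-2.7337,-17.0725)
Δp = p'−p = (-0.5467,-3.4145); α = Δx/Fx = (-462/845) / (-462/169) = 1/5
check: Δy/Fy = (-11541/3380) / (-11541/676) = 1/5 ✓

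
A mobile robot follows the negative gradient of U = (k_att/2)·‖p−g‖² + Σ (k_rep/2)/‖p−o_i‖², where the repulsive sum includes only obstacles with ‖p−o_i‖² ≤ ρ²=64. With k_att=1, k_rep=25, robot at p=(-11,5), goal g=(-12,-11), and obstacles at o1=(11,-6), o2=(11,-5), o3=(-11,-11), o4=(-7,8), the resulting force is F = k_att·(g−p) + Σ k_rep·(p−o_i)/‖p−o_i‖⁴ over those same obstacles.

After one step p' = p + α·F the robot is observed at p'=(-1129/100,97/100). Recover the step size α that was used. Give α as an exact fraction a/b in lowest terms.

F_att = 1·(g−p) = 1·(-1,-16) = (-1.0000,-16.0000)
o1: d²=605 > ρ²=64 → inactive
o2: d²=584 > ρ²=64 → inactive
o3: d²=256 > ρ²=64 → inactive
o4: d²=25 ≤ ρ²=64; F_rep = 25·(-4,-3)/25² = (-0.1600,-0.1200)
F = F_att + ΣF_rep = (-1.1600,-16.1200)
Δp = p'−p = (-0.2900,-4.0300); α = Δx/Fx = (-29/100) / (-29/25) = 1/4
check: Δy/Fy = (-403/100) / (-403/25) = 1/4 ✓

α = 1/4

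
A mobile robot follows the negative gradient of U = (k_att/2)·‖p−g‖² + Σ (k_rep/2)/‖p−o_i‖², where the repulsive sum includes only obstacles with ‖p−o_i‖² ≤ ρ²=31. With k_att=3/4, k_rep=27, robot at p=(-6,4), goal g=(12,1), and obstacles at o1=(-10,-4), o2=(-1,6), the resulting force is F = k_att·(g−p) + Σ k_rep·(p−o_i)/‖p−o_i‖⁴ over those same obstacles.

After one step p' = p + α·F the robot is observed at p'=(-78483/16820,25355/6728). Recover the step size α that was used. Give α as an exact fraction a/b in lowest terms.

α = 1/10

F_att = 3/4·(g−p) = 3/4·(18,-3) = (13.5000,-2.2500)
o1: d²=80 > ρ²=31 → inactive
o2: d²=29 ≤ ρ²=31; F_rep = 27·(-5,-2)/29² = (-0.1605,-0.0642)
F = F_att + ΣF_rep = (13.3395,-2.3142)
Δp = p'−p = (1.3339,-0.2314); α = Δx/Fx = (22437/16820) / (22437/1682) = 1/10
check: Δy/Fy = (-1557/6728) / (-7785/3364) = 1/10 ✓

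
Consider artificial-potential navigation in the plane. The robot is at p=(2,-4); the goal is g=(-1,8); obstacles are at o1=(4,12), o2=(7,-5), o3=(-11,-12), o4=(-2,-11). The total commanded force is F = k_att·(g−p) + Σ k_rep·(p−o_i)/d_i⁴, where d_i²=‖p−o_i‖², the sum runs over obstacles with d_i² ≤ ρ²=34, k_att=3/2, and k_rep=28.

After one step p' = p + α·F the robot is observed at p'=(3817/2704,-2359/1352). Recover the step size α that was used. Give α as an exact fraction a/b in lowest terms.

F_att = 3/2·(g−p) = 3/2·(-3,12) = (-4.5000,18.0000)
o1: d²=260 > ρ²=34 → inactive
o2: d²=26 ≤ ρ²=34; F_rep = 28·(-5,1)/26² = (-0.2071,0.0414)
o3: d²=233 > ρ²=34 → inactive
o4: d²=65 > ρ²=34 → inactive
F = F_att + ΣF_rep = (-4.7071,18.0414)
Δp = p'−p = (-0.5884,2.2552); α = Δx/Fx = (-1591/2704) / (-1591/338) = 1/8
check: Δy/Fy = (3049/1352) / (3049/169) = 1/8 ✓

α = 1/8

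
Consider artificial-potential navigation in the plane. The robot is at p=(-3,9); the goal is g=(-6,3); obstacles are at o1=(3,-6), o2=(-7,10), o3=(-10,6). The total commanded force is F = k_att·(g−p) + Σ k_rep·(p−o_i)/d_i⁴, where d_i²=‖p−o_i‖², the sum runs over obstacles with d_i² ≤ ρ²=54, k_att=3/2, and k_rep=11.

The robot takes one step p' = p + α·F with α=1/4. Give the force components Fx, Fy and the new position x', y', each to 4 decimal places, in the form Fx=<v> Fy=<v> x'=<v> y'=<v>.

F_att = 3/2·(g−p) = 3/2·(-3,-6) = (-4.5000,-9.0000)
o1: d²=261 > ρ²=54 → inactive
o2: d²=17 ≤ ρ²=54; F_rep = 11·(4,-1)/17² = (0.1522,-0.0381)
o3: d²=58 > ρ²=54 → inactive
F = F_att + ΣF_rep = (-4.3478,-9.0381)
p' = p + 1/4·F = (-4.0869,6.7405)

Fx=-4.3478 Fy=-9.0381 x'=-4.0869 y'=6.7405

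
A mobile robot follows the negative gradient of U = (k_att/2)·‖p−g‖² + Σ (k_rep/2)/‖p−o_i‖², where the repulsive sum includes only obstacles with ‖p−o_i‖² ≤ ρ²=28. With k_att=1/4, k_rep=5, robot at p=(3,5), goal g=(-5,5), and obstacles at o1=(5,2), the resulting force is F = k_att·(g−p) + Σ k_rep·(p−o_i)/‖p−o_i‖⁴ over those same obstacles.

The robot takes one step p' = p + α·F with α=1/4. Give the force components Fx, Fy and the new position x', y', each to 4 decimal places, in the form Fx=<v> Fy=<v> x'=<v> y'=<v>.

Fx=-2.0592 Fy=0.0888 x'=2.4852 y'=5.0222

F_att = 1/4·(g−p) = 1/4·(-8,0) = (-2.0000,0.0000)
o1: d²=13 ≤ ρ²=28; F_rep = 5·(-2,3)/13² = (-0.0592,0.0888)
F = F_att + ΣF_rep = (-2.0592,0.0888)
p' = p + 1/4·F = (2.4852,5.0222)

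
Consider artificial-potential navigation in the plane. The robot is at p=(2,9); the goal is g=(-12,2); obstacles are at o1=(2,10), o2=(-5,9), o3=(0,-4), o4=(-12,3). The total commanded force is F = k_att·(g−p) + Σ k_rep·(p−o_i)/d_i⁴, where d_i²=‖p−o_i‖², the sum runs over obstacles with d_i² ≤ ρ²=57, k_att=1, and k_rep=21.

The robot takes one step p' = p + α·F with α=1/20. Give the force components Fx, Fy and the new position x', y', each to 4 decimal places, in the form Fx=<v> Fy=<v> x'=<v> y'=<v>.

F_att = 1·(g−p) = 1·(-14,-7) = (-14.0000,-7.0000)
o1: d²=1 ≤ ρ²=57; F_rep = 21·(0,-1)/1² = (0.0000,-21.0000)
o2: d²=49 ≤ ρ²=57; F_rep = 21·(7,0)/49² = (0.0612,0.0000)
o3: d²=173 > ρ²=57 → inactive
o4: d²=232 > ρ²=57 → inactive
F = F_att + ΣF_rep = (-13.9388,-28.0000)
p' = p + 1/20·F = (1.3031,7.6000)

Fx=-13.9388 Fy=-28.0000 x'=1.3031 y'=7.6000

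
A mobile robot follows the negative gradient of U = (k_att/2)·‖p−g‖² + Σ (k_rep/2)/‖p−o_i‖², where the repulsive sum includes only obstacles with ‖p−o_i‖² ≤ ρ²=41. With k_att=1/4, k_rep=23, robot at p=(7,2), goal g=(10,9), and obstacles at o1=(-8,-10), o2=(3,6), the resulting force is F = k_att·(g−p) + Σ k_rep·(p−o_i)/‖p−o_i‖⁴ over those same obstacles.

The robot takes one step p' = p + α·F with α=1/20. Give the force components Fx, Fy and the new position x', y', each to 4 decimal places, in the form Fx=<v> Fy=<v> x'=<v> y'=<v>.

F_att = 1/4·(g−p) = 1/4·(3,7) = (0.7500,1.7500)
o1: d²=369 > ρ²=41 → inactive
o2: d²=32 ≤ ρ²=41; F_rep = 23·(4,-4)/32² = (0.0898,-0.0898)
F = F_att + ΣF_rep = (0.8398,1.6602)
p' = p + 1/20·F = (7.0420,2.0830)

Fx=0.8398 Fy=1.6602 x'=7.0420 y'=2.0830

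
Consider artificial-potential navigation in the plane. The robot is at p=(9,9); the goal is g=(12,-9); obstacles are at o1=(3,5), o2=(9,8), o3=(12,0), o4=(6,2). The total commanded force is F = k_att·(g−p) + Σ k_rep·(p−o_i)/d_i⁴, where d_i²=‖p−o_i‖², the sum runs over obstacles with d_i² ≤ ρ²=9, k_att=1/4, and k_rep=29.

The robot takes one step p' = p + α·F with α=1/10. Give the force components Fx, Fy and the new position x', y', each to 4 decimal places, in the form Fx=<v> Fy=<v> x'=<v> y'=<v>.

Fx=0.7500 Fy=24.5000 x'=9.0750 y'=11.4500

F_att = 1/4·(g−p) = 1/4·(3,-18) = (0.7500,-4.5000)
o1: d²=52 > ρ²=9 → inactive
o2: d²=1 ≤ ρ²=9; F_rep = 29·(0,1)/1² = (0.0000,29.0000)
o3: d²=90 > ρ²=9 → inactive
o4: d²=58 > ρ²=9 → inactive
F = F_att + ΣF_rep = (0.7500,24.5000)
p' = p + 1/10·F = (9.0750,11.4500)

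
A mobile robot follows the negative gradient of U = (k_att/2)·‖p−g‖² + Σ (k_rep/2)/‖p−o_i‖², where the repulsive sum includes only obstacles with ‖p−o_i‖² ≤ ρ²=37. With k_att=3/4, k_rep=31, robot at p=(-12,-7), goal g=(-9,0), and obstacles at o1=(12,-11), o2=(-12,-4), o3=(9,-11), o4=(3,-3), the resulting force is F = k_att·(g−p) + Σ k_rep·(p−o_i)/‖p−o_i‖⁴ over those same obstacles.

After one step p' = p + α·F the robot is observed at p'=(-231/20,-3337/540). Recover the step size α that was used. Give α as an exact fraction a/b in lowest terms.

F_att = 3/4·(g−p) = 3/4·(3,7) = (2.2500,5.2500)
o1: d²=592 > ρ²=37 → inactive
o2: d²=9 ≤ ρ²=37; F_rep = 31·(0,-3)/9² = (0.0000,-1.1481)
o3: d²=457 > ρ²=37 → inactive
o4: d²=241 > ρ²=37 → inactive
F = F_att + ΣF_rep = (2.2500,4.1019)
Δp = p'−p = (0.4500,0.8204); α = Δx/Fx = (9/20) / (9/4) = 1/5
check: Δy/Fy = (443/540) / (443/108) = 1/5 ✓

α = 1/5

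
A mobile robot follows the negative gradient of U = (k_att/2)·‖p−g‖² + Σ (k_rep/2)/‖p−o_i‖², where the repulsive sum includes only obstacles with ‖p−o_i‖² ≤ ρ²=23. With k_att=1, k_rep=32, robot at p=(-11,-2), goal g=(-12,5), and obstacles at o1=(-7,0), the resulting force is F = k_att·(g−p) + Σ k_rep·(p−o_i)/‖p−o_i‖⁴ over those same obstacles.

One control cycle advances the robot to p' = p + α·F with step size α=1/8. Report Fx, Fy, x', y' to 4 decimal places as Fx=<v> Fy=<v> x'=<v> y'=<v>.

Fx=-1.3200 Fy=6.8400 x'=-11.1650 y'=-1.1450

F_att = 1·(g−p) = 1·(-1,7) = (-1.0000,7.0000)
o1: d²=20 ≤ ρ²=23; F_rep = 32·(-4,-2)/20² = (-0.3200,-0.1600)
F = F_att + ΣF_rep = (-1.3200,6.8400)
p' = p + 1/8·F = (-11.1650,-1.1450)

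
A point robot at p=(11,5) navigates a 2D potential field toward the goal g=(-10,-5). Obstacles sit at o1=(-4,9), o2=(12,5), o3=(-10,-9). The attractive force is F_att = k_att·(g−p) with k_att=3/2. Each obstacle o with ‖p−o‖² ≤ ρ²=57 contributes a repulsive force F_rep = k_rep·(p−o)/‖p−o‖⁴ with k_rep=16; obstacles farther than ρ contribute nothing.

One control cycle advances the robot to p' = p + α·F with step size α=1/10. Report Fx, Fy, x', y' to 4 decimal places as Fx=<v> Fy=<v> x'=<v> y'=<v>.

Fx=-47.5000 Fy=-15.0000 x'=6.2500 y'=3.5000

F_att = 3/2·(g−p) = 3/2·(-21,-10) = (-31.5000,-15.0000)
o1: d²=241 > ρ²=57 → inactive
o2: d²=1 ≤ ρ²=57; F_rep = 16·(-1,0)/1² = (-16.0000,0.0000)
o3: d²=637 > ρ²=57 → inactive
F = F_att + ΣF_rep = (-47.5000,-15.0000)
p' = p + 1/10·F = (6.2500,3.5000)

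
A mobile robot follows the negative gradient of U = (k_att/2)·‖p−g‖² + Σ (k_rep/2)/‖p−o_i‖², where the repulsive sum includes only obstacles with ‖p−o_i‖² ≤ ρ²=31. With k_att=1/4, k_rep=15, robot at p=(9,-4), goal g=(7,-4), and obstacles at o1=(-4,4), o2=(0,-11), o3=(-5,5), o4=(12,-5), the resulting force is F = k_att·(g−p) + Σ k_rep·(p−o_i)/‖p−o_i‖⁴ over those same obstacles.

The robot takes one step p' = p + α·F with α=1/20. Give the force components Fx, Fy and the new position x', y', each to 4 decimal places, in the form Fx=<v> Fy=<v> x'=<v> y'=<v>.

Fx=-0.9500 Fy=0.1500 x'=8.9525 y'=-3.9925

F_att = 1/4·(g−p) = 1/4·(-2,0) = (-0.5000,0.0000)
o1: d²=233 > ρ²=31 → inactive
o2: d²=130 > ρ²=31 → inactive
o3: d²=277 > ρ²=31 → inactive
o4: d²=10 ≤ ρ²=31; F_rep = 15·(-3,1)/10² = (-0.4500,0.1500)
F = F_att + ΣF_rep = (-0.9500,0.1500)
p' = p + 1/20·F = (8.9525,-3.9925)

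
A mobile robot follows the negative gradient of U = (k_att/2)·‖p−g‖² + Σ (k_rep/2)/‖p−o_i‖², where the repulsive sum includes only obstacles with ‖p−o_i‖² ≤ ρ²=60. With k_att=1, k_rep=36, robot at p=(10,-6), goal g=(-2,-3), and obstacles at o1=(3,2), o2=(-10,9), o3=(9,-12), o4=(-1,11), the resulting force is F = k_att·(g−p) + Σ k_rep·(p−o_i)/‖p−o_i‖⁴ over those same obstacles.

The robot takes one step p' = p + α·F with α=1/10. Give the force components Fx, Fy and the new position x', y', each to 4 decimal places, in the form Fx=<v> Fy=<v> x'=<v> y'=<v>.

Fx=-11.9737 Fy=3.1578 x'=8.8026 y'=-5.6842

F_att = 1·(g−p) = 1·(-12,3) = (-12.0000,3.0000)
o1: d²=113 > ρ²=60 → inactive
o2: d²=625 > ρ²=60 → inactive
o3: d²=37 ≤ ρ²=60; F_rep = 36·(1,6)/37² = (0.0263,0.1578)
o4: d²=410 > ρ²=60 → inactive
F = F_att + ΣF_rep = (-11.9737,3.1578)
p' = p + 1/10·F = (8.8026,-5.6842)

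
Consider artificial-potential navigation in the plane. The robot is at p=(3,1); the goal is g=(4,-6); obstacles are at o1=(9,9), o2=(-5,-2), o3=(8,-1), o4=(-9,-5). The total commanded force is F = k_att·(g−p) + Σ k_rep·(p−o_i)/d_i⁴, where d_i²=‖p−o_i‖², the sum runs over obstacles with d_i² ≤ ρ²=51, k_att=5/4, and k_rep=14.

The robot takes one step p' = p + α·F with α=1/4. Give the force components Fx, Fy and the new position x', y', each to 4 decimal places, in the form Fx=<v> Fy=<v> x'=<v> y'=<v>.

F_att = 5/4·(g−p) = 5/4·(1,-7) = (1.2500,-8.7500)
o1: d²=100 > ρ²=51 → inactive
o2: d²=73 > ρ²=51 → inactive
o3: d²=29 ≤ ρ²=51; F_rep = 14·(-5,2)/29² = (-0.0832,0.0333)
o4: d²=180 > ρ²=51 → inactive
F = F_att + ΣF_rep = (1.1668,-8.7167)
p' = p + 1/4·F = (3.2917,-1.1792)

Fx=1.1668 Fy=-8.7167 x'=3.2917 y'=-1.1792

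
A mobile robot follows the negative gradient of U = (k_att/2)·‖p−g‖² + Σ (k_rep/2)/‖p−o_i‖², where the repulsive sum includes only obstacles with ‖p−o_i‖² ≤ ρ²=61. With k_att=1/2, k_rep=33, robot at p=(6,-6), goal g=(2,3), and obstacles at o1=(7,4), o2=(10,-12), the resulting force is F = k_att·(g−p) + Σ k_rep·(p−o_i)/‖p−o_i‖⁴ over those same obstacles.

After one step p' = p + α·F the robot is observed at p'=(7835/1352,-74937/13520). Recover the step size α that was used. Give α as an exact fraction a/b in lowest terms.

α = 1/10

F_att = 1/2·(g−p) = 1/2·(-4,9) = (-2.0000,4.5000)
o1: d²=101 > ρ²=61 → inactive
o2: d²=52 ≤ ρ²=61; F_rep = 33·(-4,6)/52² = (-0.0488,0.0732)
F = F_att + ΣF_rep = (-2.0488,4.5732)
Δp = p'−p = (-0.2049,0.4573); α = Δx/Fx = (-277/1352) / (-1385/676) = 1/10
check: Δy/Fy = (6183/13520) / (6183/1352) = 1/10 ✓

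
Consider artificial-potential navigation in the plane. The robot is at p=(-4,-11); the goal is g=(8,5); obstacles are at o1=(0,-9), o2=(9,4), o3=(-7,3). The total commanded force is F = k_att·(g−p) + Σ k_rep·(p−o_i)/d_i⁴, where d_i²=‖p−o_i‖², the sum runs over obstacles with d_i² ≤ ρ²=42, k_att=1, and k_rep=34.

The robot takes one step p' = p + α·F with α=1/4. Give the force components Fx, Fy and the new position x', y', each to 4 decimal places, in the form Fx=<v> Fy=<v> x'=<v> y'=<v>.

Fx=11.6600 Fy=15.8300 x'=-1.0850 y'=-7.0425

F_att = 1·(g−p) = 1·(12,16) = (12.0000,16.0000)
o1: d²=20 ≤ ρ²=42; F_rep = 34·(-4,-2)/20² = (-0.3400,-0.1700)
o2: d²=394 > ρ²=42 → inactive
o3: d²=205 > ρ²=42 → inactive
F = F_att + ΣF_rep = (11.6600,15.8300)
p' = p + 1/4·F = (-1.0850,-7.0425)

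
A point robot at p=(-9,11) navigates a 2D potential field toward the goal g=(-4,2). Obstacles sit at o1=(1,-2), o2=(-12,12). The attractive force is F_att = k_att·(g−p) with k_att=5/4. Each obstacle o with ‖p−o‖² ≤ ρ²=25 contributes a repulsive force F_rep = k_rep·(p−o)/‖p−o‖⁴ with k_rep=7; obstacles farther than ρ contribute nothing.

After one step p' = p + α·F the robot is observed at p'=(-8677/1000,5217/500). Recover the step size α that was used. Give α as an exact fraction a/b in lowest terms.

α = 1/20

F_att = 5/4·(g−p) = 5/4·(5,-9) = (6.2500,-11.2500)
o1: d²=269 > ρ²=25 → inactive
o2: d²=10 ≤ ρ²=25; F_rep = 7·(3,-1)/10² = (0.2100,-0.0700)
F = F_att + ΣF_rep = (6.4600,-11.3200)
Δp = p'−p = (0.3230,-0.5660); α = Δx/Fx = (323/1000) / (323/50) = 1/20
check: Δy/Fy = (-283/500) / (-283/25) = 1/20 ✓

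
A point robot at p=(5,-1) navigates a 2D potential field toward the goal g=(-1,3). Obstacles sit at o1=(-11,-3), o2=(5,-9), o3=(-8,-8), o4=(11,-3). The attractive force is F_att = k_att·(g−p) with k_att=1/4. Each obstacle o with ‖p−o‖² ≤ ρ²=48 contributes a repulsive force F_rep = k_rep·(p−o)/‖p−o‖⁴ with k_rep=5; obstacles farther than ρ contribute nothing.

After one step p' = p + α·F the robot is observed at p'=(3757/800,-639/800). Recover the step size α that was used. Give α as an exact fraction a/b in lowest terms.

α = 1/5

F_att = 1/4·(g−p) = 1/4·(-6,4) = (-1.5000,1.0000)
o1: d²=260 > ρ²=48 → inactive
o2: d²=64 > ρ²=48 → inactive
o3: d²=218 > ρ²=48 → inactive
o4: d²=40 ≤ ρ²=48; F_rep = 5·(-6,2)/40² = (-0.0187,0.0063)
F = F_att + ΣF_rep = (-1.5188,1.0063)
Δp = p'−p = (-0.3038,0.2013); α = Δx/Fx = (-243/800) / (-243/160) = 1/5
check: Δy/Fy = (161/800) / (161/160) = 1/5 ✓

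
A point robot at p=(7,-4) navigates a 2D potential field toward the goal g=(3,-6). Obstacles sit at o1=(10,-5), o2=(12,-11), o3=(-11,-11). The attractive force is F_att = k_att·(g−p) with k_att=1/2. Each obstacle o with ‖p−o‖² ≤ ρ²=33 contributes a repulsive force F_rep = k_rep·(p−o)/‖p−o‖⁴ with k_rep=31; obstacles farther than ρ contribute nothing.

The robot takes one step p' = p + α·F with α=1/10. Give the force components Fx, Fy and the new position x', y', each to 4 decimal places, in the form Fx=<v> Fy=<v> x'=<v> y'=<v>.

F_att = 1/2·(g−p) = 1/2·(-4,-2) = (-2.0000,-1.0000)
o1: d²=10 ≤ ρ²=33; F_rep = 31·(-3,1)/10² = (-0.9300,0.3100)
o2: d²=74 > ρ²=33 → inactive
o3: d²=373 > ρ²=33 → inactive
F = F_att + ΣF_rep = (-2.9300,-0.6900)
p' = p + 1/10·F = (6.7070,-4.0690)

Fx=-2.9300 Fy=-0.6900 x'=6.7070 y'=-4.0690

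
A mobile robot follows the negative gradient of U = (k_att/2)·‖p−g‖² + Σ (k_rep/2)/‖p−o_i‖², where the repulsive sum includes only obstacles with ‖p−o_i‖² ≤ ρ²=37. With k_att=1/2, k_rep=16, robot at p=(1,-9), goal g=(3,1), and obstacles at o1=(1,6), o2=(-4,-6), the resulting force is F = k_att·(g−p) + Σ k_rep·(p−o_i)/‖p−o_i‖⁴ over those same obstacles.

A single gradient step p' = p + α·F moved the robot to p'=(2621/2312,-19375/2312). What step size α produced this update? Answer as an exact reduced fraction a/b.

α = 1/8

F_att = 1/2·(g−p) = 1/2·(2,10) = (1.0000,5.0000)
o1: d²=225 > ρ²=37 → inactive
o2: d²=34 ≤ ρ²=37; F_rep = 16·(5,-3)/34² = (0.0692,-0.0415)
F = F_att + ΣF_rep = (1.0692,4.9585)
Δp = p'−p = (0.1337,0.6198); α = Δx/Fx = (309/2312) / (309/289) = 1/8
check: Δy/Fy = (1433/2312) / (1433/289) = 1/8 ✓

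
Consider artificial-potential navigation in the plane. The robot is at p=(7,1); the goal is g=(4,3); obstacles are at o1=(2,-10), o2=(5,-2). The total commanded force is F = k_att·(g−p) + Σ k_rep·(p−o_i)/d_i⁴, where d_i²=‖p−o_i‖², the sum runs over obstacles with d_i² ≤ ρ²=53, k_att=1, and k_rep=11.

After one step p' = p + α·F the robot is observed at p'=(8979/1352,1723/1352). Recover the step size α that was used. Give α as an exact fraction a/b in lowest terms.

α = 1/8

F_att = 1·(g−p) = 1·(-3,2) = (-3.0000,2.0000)
o1: d²=146 > ρ²=53 → inactive
o2: d²=13 ≤ ρ²=53; F_rep = 11·(2,3)/13² = (0.1302,0.1953)
F = F_att + ΣF_rep = (-2.8698,2.1953)
Δp = p'−p = (-0.3587,0.2744); α = Δx/Fx = (-485/1352) / (-485/169) = 1/8
check: Δy/Fy = (371/1352) / (371/169) = 1/8 ✓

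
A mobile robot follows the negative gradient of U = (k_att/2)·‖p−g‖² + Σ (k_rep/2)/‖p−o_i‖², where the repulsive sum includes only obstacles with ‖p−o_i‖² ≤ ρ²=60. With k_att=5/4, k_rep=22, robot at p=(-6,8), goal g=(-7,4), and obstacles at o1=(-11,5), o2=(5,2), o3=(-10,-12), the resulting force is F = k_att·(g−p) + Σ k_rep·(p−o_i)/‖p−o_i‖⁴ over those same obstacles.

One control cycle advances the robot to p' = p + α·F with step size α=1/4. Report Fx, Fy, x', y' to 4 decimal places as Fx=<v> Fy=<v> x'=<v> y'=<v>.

F_att = 5/4·(g−p) = 5/4·(-1,-4) = (-1.2500,-5.0000)
o1: d²=34 ≤ ρ²=60; F_rep = 22·(5,3)/34² = (0.0952,0.0571)
o2: d²=157 > ρ²=60 → inactive
o3: d²=416 > ρ²=60 → inactive
F = F_att + ΣF_rep = (-1.1548,-4.9429)
p' = p + 1/4·F = (-6.2887,6.7643)

Fx=-1.1548 Fy=-4.9429 x'=-6.2887 y'=6.7643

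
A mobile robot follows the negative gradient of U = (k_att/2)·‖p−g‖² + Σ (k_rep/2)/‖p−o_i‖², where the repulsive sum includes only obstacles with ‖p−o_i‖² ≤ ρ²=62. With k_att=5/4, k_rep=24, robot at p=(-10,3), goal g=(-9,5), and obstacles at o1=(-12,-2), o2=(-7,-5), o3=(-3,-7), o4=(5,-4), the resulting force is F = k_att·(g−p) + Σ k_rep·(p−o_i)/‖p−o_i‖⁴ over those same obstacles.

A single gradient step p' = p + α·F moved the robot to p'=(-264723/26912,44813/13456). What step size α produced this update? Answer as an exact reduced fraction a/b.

F_att = 5/4·(g−p) = 5/4·(1,2) = (1.2500,2.5000)
o1: d²=29 ≤ ρ²=62; F_rep = 24·(2,5)/29² = (0.0571,0.1427)
o2: d²=73 > ρ²=62 → inactive
o3: d²=149 > ρ²=62 → inactive
o4: d²=274 > ρ²=62 → inactive
F = F_att + ΣF_rep = (1.3071,2.6427)
Δp = p'−p = (0.1634,0.3303); α = Δx/Fx = (4397/26912) / (4397/3364) = 1/8
check: Δy/Fy = (4445/13456) / (4445/1682) = 1/8 ✓

α = 1/8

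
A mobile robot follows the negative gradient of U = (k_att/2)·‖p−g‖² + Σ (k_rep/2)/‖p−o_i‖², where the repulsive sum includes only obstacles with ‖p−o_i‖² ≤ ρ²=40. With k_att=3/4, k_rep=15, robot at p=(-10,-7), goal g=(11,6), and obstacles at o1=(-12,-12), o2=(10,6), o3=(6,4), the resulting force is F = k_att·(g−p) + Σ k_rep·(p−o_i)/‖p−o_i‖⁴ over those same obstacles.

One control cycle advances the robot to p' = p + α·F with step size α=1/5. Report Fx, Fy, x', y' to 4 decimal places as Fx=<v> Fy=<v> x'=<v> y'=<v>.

F_att = 3/4·(g−p) = 3/4·(21,13) = (15.7500,9.7500)
o1: d²=29 ≤ ρ²=40; F_rep = 15·(2,5)/29² = (0.0357,0.0892)
o2: d²=569 > ρ²=40 → inactive
o3: d²=377 > ρ²=40 → inactive
F = F_att + ΣF_rep = (15.7857,9.8392)
p' = p + 1/5·F = (-6.8429,-5.0322)

Fx=15.7857 Fy=9.8392 x'=-6.8429 y'=-5.0322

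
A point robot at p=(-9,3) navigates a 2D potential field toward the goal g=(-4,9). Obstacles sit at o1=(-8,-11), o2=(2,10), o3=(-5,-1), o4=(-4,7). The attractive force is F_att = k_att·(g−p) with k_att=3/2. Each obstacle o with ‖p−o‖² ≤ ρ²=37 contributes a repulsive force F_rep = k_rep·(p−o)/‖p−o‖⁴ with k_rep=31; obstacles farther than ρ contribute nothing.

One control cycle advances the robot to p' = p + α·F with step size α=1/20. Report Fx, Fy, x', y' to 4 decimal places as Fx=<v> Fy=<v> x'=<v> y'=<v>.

Fx=7.3789 Fy=9.1211 x'=-8.6311 y'=3.4561

F_att = 3/2·(g−p) = 3/2·(5,6) = (7.5000,9.0000)
o1: d²=197 > ρ²=37 → inactive
o2: d²=170 > ρ²=37 → inactive
o3: d²=32 ≤ ρ²=37; F_rep = 31·(-4,4)/32² = (-0.1211,0.1211)
o4: d²=41 > ρ²=37 → inactive
F = F_att + ΣF_rep = (7.3789,9.1211)
p' = p + 1/20·F = (-8.6311,3.4561)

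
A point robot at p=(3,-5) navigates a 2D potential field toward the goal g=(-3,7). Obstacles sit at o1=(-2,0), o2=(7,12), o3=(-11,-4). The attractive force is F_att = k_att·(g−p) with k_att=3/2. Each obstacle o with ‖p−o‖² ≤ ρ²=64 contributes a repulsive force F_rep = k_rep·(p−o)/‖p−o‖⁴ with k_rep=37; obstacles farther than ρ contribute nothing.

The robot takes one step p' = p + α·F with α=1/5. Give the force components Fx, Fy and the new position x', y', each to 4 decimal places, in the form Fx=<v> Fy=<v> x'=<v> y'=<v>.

Fx=-8.9260 Fy=17.9260 x'=1.2148 y'=-1.4148

F_att = 3/2·(g−p) = 3/2·(-6,12) = (-9.0000,18.0000)
o1: d²=50 ≤ ρ²=64; F_rep = 37·(5,-5)/50² = (0.0740,-0.0740)
o2: d²=305 > ρ²=64 → inactive
o3: d²=197 > ρ²=64 → inactive
F = F_att + ΣF_rep = (-8.9260,17.9260)
p' = p + 1/5·F = (1.2148,-1.4148)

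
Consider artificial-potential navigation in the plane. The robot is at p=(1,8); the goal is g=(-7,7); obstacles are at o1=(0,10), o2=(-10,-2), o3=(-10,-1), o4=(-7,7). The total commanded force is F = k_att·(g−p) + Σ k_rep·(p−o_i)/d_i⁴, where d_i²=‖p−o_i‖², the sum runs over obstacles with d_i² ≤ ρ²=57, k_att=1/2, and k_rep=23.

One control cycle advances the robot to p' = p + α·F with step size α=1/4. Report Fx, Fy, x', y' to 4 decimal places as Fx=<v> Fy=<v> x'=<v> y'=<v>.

F_att = 1/2·(g−p) = 1/2·(-8,-1) = (-4.0000,-0.5000)
o1: d²=5 ≤ ρ²=57; F_rep = 23·(1,-2)/5² = (0.9200,-1.8400)
o2: d²=221 > ρ²=57 → inactive
o3: d²=202 > ρ²=57 → inactive
o4: d²=65 > ρ²=57 → inactive
F = F_att + ΣF_rep = (-3.0800,-2.3400)
p' = p + 1/4·F = (0.2300,7.4150)

Fx=-3.0800 Fy=-2.3400 x'=0.2300 y'=7.4150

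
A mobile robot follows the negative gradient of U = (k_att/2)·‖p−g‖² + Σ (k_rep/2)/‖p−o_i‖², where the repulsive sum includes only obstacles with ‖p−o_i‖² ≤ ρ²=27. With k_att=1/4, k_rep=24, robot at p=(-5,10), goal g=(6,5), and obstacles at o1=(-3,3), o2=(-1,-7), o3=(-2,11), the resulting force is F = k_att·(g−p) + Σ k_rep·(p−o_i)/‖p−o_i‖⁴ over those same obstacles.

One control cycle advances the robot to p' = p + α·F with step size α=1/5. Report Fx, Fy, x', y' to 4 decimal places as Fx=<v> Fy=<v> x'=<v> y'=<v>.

F_att = 1/4·(g−p) = 1/4·(11,-5) = (2.7500,-1.2500)
o1: d²=53 > ρ²=27 → inactive
o2: d²=305 > ρ²=27 → inactive
o3: d²=10 ≤ ρ²=27; F_rep = 24·(-3,-1)/10² = (-0.7200,-0.2400)
F = F_att + ΣF_rep = (2.0300,-1.4900)
p' = p + 1/5·F = (-4.5940,9.7020)

Fx=2.0300 Fy=-1.4900 x'=-4.5940 y'=9.7020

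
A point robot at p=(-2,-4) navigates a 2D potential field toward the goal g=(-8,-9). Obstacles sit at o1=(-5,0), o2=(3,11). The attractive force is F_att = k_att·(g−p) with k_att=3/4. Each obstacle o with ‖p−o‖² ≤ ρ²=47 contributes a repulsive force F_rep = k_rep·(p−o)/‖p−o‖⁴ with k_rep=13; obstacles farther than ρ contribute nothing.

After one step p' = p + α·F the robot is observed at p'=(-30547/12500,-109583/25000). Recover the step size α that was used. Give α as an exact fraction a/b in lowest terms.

α = 1/10

F_att = 3/4·(g−p) = 3/4·(-6,-5) = (-4.5000,-3.7500)
o1: d²=25 ≤ ρ²=47; F_rep = 13·(3,-4)/25² = (0.0624,-0.0832)
o2: d²=250 > ρ²=47 → inactive
F = F_att + ΣF_rep = (-4.4376,-3.8332)
Δp = p'−p = (-0.4438,-0.3833); α = Δx/Fx = (-5547/12500) / (-5547/1250) = 1/10
check: Δy/Fy = (-9583/25000) / (-9583/2500) = 1/10 ✓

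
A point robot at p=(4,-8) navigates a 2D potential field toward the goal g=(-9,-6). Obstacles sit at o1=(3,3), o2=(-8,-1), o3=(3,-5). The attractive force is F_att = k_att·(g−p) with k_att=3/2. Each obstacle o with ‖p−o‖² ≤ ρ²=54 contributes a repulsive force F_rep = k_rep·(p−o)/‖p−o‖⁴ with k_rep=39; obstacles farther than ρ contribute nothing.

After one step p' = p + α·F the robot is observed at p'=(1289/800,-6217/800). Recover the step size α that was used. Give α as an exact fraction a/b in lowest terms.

F_att = 3/2·(g−p) = 3/2·(-13,2) = (-19.5000,3.0000)
o1: d²=122 > ρ²=54 → inactive
o2: d²=193 > ρ²=54 → inactive
o3: d²=10 ≤ ρ²=54; F_rep = 39·(1,-3)/10² = (0.3900,-1.1700)
F = F_att + ΣF_rep = (-19.1100,1.8300)
Δp = p'−p = (-2.3887,0.2288); α = Δx/Fx = (-1911/800) / (-1911/100) = 1/8
check: Δy/Fy = (183/800) / (183/100) = 1/8 ✓

α = 1/8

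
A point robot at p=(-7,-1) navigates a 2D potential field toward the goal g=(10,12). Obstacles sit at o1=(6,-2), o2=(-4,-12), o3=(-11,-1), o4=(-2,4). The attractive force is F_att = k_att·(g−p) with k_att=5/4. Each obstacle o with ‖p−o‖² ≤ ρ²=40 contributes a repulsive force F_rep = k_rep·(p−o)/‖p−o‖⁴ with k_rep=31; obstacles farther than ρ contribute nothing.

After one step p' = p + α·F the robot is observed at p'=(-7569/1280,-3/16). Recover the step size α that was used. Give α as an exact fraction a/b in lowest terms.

F_att = 5/4·(g−p) = 5/4·(17,13) = (21.2500,16.2500)
o1: d²=170 > ρ²=40 → inactive
o2: d²=130 > ρ²=40 → inactive
o3: d²=16 ≤ ρ²=40; F_rep = 31·(4,0)/16² = (0.4844,0.0000)
o4: d²=50 > ρ²=40 → inactive
F = F_att + ΣF_rep = (21.7344,16.2500)
Δp = p'−p = (1.0867,0.8125); α = Δx/Fx = (1391/1280) / (1391/64) = 1/20
check: Δy/Fy = (13/16) / (65/4) = 1/20 ✓

α = 1/20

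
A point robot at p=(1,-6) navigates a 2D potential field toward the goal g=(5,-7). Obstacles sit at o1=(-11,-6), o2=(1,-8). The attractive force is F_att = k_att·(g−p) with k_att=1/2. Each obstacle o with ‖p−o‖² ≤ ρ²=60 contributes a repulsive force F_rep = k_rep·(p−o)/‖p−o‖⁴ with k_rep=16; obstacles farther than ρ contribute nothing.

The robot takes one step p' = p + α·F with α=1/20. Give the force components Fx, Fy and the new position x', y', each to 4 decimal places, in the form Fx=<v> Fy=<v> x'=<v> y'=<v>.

Fx=2.0000 Fy=1.5000 x'=1.1000 y'=-5.9250

F_att = 1/2·(g−p) = 1/2·(4,-1) = (2.0000,-0.5000)
o1: d²=144 > ρ²=60 → inactive
o2: d²=4 ≤ ρ²=60; F_rep = 16·(0,2)/4² = (0.0000,2.0000)
F = F_att + ΣF_rep = (2.0000,1.5000)
p' = p + 1/20·F = (1.1000,-5.9250)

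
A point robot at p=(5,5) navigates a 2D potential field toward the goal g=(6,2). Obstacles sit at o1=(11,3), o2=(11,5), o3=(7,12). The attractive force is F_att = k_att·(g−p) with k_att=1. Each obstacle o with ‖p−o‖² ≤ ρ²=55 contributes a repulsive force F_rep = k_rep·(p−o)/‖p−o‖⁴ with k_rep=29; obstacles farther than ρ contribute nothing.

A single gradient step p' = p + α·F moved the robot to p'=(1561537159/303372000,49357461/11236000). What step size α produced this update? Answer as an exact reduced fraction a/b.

α = 1/5

F_att = 1·(g−p) = 1·(1,-3) = (1.0000,-3.0000)
o1: d²=40 ≤ ρ²=55; F_rep = 29·(-6,2)/40² = (-0.1087,0.0362)
o2: d²=36 ≤ ρ²=55; F_rep = 29·(-6,0)/36² = (-0.1343,0.0000)
o3: d²=53 ≤ ρ²=55; F_rep = 29·(-2,-7)/53² = (-0.0206,-0.0723)
F = F_att + ΣF_rep = (0.7363,-3.0360)
Δp = p'−p = (0.1473,-0.6072); α = Δx/Fx = (44677159/303372000) / (44677159/60674400) = 1/5
check: Δy/Fy = (-6822539/11236000) / (-6822539/2247200) = 1/5 ✓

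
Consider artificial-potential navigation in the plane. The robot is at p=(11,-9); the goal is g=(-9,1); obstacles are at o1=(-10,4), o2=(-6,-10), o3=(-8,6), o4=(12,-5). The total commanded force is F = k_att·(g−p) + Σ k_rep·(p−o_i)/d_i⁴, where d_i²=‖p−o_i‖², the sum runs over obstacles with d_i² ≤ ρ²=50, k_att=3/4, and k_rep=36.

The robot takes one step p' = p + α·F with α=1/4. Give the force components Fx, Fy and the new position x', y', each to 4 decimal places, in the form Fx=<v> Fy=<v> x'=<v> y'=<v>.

F_att = 3/4·(g−p) = 3/4·(-20,10) = (-15.0000,7.5000)
o1: d²=610 > ρ²=50 → inactive
o2: d²=290 > ρ²=50 → inactive
o3: d²=586 > ρ²=50 → inactive
o4: d²=17 ≤ ρ²=50; F_rep = 36·(-1,-4)/17² = (-0.1246,-0.4983)
F = F_att + ΣF_rep = (-15.1246,7.0017)
p' = p + 1/4·F = (7.2189,-7.2496)

Fx=-15.1246 Fy=7.0017 x'=7.2189 y'=-7.2496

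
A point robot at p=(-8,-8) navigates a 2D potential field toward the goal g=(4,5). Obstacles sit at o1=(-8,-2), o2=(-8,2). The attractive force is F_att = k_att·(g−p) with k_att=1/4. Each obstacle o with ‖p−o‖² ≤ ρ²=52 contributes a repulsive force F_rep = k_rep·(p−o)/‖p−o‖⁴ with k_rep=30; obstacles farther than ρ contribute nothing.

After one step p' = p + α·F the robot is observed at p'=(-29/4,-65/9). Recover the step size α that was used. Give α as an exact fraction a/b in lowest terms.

F_att = 1/4·(g−p) = 1/4·(12,13) = (3.0000,3.2500)
o1: d²=36 ≤ ρ²=52; F_rep = 30·(0,-6)/36² = (0.0000,-0.1389)
o2: d²=100 > ρ²=52 → inactive
F = F_att + ΣF_rep = (3.0000,3.1111)
Δp = p'−p = (0.7500,0.7778); α = Δx/Fx = (3/4) / (3) = 1/4
check: Δy/Fy = (7/9) / (28/9) = 1/4 ✓

α = 1/4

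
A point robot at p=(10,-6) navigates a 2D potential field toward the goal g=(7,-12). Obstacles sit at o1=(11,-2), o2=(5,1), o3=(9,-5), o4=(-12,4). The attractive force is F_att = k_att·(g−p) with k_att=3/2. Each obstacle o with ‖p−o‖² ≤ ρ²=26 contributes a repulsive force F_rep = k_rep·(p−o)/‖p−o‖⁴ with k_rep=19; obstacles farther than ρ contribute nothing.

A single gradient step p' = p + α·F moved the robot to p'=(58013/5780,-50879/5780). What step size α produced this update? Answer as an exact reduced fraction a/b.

F_att = 3/2·(g−p) = 3/2·(-3,-6) = (-4.5000,-9.0000)
o1: d²=17 ≤ ρ²=26; F_rep = 19·(-1,-4)/17² = (-0.0657,-0.2630)
o2: d²=74 > ρ²=26 → inactive
o3: d²=2 ≤ ρ²=26; F_rep = 19·(1,-1)/2² = (4.7500,-4.7500)
o4: d²=584 > ρ²=26 → inactive
F = F_att + ΣF_rep = (0.1843,-14.0130)
Δp = p'−p = (0.0369,-2.8026); α = Δx/Fx = (213/5780) / (213/1156) = 1/5
check: Δy/Fy = (-16199/5780) / (-16199/1156) = 1/5 ✓

α = 1/5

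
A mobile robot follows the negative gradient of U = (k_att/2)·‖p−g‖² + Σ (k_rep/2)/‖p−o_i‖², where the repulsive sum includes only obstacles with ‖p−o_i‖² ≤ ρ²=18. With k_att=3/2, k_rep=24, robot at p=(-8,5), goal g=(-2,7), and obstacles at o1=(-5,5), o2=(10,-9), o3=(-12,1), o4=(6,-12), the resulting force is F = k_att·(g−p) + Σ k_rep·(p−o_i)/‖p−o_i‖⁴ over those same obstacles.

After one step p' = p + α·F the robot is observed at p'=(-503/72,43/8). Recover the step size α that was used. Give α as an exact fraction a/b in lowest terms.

α = 1/8

F_att = 3/2·(g−p) = 3/2·(6,2) = (9.0000,3.0000)
o1: d²=9 ≤ ρ²=18; F_rep = 24·(-3,0)/9² = (-0.8889,0.0000)
o2: d²=520 > ρ²=18 → inactive
o3: d²=32 > ρ²=18 → inactive
o4: d²=485 > ρ²=18 → inactive
F = F_att + ΣF_rep = (8.1111,3.0000)
Δp = p'−p = (1.0139,0.3750); α = Δx/Fx = (73/72) / (73/9) = 1/8
check: Δy/Fy = (3/8) / (3) = 1/8 ✓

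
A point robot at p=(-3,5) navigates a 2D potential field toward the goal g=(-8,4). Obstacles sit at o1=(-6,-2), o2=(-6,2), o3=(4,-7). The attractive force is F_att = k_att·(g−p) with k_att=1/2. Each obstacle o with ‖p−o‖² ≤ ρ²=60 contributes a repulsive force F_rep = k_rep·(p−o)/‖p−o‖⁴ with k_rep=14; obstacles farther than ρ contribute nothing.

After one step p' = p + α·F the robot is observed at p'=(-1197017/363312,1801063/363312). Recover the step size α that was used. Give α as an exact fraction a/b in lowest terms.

F_att = 1/2·(g−p) = 1/2·(-5,-1) = (-2.5000,-0.5000)
o1: d²=58 ≤ ρ²=60; F_rep = 14·(3,7)/58² = (0.0125,0.0291)
o2: d²=18 ≤ ρ²=60; F_rep = 14·(3,3)/18² = (0.1296,0.1296)
o3: d²=193 > ρ²=60 → inactive
F = F_att + ΣF_rep = (-2.3579,-0.3412)
Δp = p'−p = (-0.2947,-0.0427); α = Δx/Fx = (-107081/363312) / (-107081/45414) = 1/8
check: Δy/Fy = (-15497/363312) / (-15497/45414) = 1/8 ✓

α = 1/8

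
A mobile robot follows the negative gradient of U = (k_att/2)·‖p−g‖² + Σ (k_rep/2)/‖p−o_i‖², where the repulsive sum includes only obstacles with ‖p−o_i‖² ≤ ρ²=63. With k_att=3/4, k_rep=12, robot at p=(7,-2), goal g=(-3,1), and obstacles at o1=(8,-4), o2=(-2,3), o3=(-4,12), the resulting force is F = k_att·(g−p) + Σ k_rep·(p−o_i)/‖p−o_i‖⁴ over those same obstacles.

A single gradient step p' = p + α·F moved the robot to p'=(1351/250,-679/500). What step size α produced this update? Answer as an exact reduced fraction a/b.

α = 1/5

F_att = 3/4·(g−p) = 3/4·(-10,3) = (-7.5000,2.2500)
o1: d²=5 ≤ ρ²=63; F_rep = 12·(-1,2)/5² = (-0.4800,0.9600)
o2: d²=106 > ρ²=63 → inactive
o3: d²=317 > ρ²=63 → inactive
F = F_att + ΣF_rep = (-7.9800,3.2100)
Δp = p'−p = (-1.5960,0.6420); α = Δx/Fx = (-399/250) / (-399/50) = 1/5
check: Δy/Fy = (321/500) / (321/100) = 1/5 ✓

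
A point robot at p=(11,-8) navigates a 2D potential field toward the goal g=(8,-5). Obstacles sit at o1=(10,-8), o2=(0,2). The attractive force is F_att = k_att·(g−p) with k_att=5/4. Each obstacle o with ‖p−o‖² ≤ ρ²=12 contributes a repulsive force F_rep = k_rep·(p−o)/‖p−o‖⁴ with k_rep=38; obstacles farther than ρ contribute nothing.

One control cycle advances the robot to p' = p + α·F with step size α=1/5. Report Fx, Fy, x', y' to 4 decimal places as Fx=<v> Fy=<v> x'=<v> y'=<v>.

F_att = 5/4·(g−p) = 5/4·(-3,3) = (-3.7500,3.7500)
o1: d²=1 ≤ ρ²=12; F_rep = 38·(1,0)/1² = (38.0000,0.0000)
o2: d²=221 > ρ²=12 → inactive
F = F_att + ΣF_rep = (34.2500,3.7500)
p' = p + 1/5·F = (17.8500,-7.2500)

Fx=34.2500 Fy=3.7500 x'=17.8500 y'=-7.2500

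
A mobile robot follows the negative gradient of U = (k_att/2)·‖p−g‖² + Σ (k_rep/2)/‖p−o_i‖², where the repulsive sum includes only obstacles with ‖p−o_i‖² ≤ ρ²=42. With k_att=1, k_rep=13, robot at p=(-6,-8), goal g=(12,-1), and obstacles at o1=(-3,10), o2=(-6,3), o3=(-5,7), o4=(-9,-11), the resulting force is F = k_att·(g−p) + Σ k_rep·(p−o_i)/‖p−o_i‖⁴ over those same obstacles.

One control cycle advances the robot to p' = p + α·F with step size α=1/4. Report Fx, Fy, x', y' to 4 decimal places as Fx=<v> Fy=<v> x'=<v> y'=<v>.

Fx=18.1204 Fy=7.1204 x'=-1.4699 y'=-6.2199

F_att = 1·(g−p) = 1·(18,7) = (18.0000,7.0000)
o1: d²=333 > ρ²=42 → inactive
o2: d²=121 > ρ²=42 → inactive
o3: d²=226 > ρ²=42 → inactive
o4: d²=18 ≤ ρ²=42; F_rep = 13·(3,3)/18² = (0.1204,0.1204)
F = F_att + ΣF_rep = (18.1204,7.1204)
p' = p + 1/4·F = (-1.4699,-6.2199)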